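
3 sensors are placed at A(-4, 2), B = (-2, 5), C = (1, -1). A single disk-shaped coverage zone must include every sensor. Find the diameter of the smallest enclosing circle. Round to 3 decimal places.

Side lengths²: AB² = 13, AC² = 34, BC² = 45.
Since BC² = 45 < 34 + 13 = 47, the triangle is acute, so the smallest enclosing circle is the circumcircle.
Circumcentre = (-9/14, 27/14), r² = 1105/98.
Diameter = 2r = 2√(1105/98) ≈ 6.716.

6.716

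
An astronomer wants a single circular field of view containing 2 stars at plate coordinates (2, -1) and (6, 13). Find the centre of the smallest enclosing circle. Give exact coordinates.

The smallest circle enclosing two points has them as diameter endpoints.
Centre = midpoint = (4, 6); r² = |(2, -1)−(6, 13)|²/4 = 212/4 = 53.
Centre = (4, 6).

(4, 6)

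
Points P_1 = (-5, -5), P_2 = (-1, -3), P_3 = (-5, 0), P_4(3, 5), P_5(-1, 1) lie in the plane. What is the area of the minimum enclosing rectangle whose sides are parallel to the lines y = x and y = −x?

In coordinates u = x + y, v = x − y the rectangle is axis-aligned; the map (x,y)→(u,v) scales areas by 2.
u-values: -10, -4, -5, 8, 0; range = 8 − (-10) = 18.
v-values: 0, 2, -5, -2, -2; range = 2 − (-5) = 7.
Area = (18 × 7) / 2 = 63.

63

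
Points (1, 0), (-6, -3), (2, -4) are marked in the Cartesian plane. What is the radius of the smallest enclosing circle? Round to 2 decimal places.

4.08

Call the three points A, B, C in the order given.
Side lengths²: AB² = 58, AC² = 17, BC² = 65.
Since BC² = 65 < 58 + 17 = 75, the triangle is acute, so the smallest enclosing circle is the circumcircle.
Circumcentre = (-119/62, -177/62), r² = 32045/1922.
r = √(32045/1922) ≈ 4.08.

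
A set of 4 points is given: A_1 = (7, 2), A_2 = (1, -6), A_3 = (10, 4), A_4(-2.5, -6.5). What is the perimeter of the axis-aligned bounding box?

Width = max x − min x = 10 − (-2.5) = 12.5.
Height = max y − min y = 4 − (-6.5) = 10.5.
Perimeter = 2(12.5 + 10.5) = 46.

46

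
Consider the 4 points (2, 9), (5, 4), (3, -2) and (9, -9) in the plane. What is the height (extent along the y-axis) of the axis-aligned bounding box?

max y = 9, min y = -9, so height = 18.

18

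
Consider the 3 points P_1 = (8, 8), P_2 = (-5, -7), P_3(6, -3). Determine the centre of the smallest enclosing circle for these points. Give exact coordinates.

Side lengths²: P_1P_2² = 394, P_1P_3² = 125, P_2P_3² = 137.
Since P_1P_2² = 394 ≥ 137 + 125 = 262, the angle opposite P_1P_2 is not acute, so the smallest enclosing circle has P_1P_2 as diameter.
Centre = midpoint of P_1P_2 = (1.5, 0.5), r² = 394/4 = 98.5.
Centre = (1.5, 0.5).

(1.5, 0.5)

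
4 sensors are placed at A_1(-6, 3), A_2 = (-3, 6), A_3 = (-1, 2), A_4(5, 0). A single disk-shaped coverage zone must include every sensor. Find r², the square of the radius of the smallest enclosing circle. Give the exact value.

The farthest pair is A_1–A_4 with squared distance 130. The circle on this segment as diameter has centre (-0.5, 1.5) and r² = 130/4 = 32.5.
Check A_2: distance² to centre = 26.5 ≤ 32.5, so it lies inside.
All remaining points lie in this disk, and no smaller disk contains both endpoints, so this is the minimum enclosing circle.

32.5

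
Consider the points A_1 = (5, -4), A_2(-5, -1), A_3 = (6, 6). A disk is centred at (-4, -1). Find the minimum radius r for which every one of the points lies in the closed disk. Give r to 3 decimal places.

12.207

The required radius is the distance from (-4, -1) to the farthest point.
Squared distances: 90, 1, 149.
Maximum is 149, attained at A_3.
r = √149 ≈ 12.207.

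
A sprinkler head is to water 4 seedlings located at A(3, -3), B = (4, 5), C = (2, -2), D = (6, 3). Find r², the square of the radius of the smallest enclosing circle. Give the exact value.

16.25

A smallest enclosing disk is always determined by at most three of the input points on its boundary.
The farthest pair is A–B with squared distance 65. The circle on this segment as diameter has centre (3.5, 1) and r² = 65/4 = 16.25.
Check C: distance² to centre = 11.25 ≤ 16.25, so it lies inside.
All remaining points lie in this disk, and no smaller disk contains both endpoints, so this is the minimum enclosing circle.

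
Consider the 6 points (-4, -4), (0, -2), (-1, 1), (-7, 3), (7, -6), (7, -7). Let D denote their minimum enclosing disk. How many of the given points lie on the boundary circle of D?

2

The farthest pair is (-7, 3)–(7, -7) with squared distance 296. The circle on this segment as diameter has centre (0, -2) and r² = 296/4 = 74.
Check (-4, -4): distance² to centre = 20 ≤ 74, so it lies inside.
All remaining points lie in this disk, and no smaller disk contains both endpoints, so this is the minimum enclosing circle.
The points at distance exactly r from the centre are (-7, 3), (7, -7) — 2 points.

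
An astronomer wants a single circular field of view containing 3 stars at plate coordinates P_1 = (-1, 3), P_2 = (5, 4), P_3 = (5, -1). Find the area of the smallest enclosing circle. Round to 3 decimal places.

Side lengths²: P_1P_2² = 37, P_1P_3² = 52, P_2P_3² = 25.
Since P_1P_3² = 52 < 37 + 25 = 62, the triangle is acute, so the smallest enclosing circle is the circumcircle.
Circumcentre = (7/3, 1.5), r² = 481/36.
Area = π·r² = π·481/36 ≈ 41.975.

41.975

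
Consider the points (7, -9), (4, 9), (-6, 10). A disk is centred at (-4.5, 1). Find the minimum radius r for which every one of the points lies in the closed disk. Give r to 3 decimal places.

15.240

The required radius is the distance from (-4.5, 1) to the farthest point.
Squared distances: 232.25, 136.25, 83.25.
Maximum is 232.25, attained at (7, -9).
r = √(232.25) ≈ 15.240.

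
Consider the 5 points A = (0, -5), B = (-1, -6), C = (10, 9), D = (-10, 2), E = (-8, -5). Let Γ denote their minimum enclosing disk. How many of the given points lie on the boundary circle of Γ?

By Welzl's lemma the MEC is supported by two points (diametrically opposite) or three points (on a circumcircle).
The farthest pair is C–E with squared distance 520. The circle on this segment as diameter has centre (1, 2) and r² = 520/4 = 130.
Check A: distance² to centre = 50 ≤ 130, so it lies inside.
All remaining points lie in this disk, and no smaller disk contains both endpoints, so this is the minimum enclosing circle.
The points at distance exactly r from the centre are C, E — 2 points.

2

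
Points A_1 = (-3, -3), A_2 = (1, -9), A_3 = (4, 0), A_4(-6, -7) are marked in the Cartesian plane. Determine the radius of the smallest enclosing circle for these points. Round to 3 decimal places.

By Welzl's lemma the MEC is supported by two points (diametrically opposite) or three points (on a circumcircle).
The farthest pair is A_3–A_4 with squared distance 149. The circle on this segment as diameter has centre (-1, -3.5) and r² = 149/4 = 37.25.
Check A_1: distance² to centre = 4.25 ≤ 37.25, so it lies inside.
All remaining points lie in this disk, and no smaller disk contains both endpoints, so this is the minimum enclosing circle.
r = √(37.25) ≈ 6.103.

6.103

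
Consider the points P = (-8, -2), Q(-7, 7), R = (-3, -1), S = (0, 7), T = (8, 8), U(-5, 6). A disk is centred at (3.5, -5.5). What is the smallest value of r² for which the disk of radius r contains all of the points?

The required radius is the distance from (3.5, -5.5) to the farthest point.
Squared distances: 144.5, 266.5, 62.5, 168.5, 202.5, 204.5.
Maximum is 266.5, attained at Q.

266.5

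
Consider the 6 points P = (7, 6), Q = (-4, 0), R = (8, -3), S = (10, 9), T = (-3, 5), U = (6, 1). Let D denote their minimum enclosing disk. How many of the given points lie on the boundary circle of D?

The minimum enclosing circle is determined by three boundary points: Q, R, S.
Their circumcentre is (3.36, 3.94) with r² = 69.6932.
The farthest remaining point T is at distance² 41.5732 ≤ 69.6932.
The points at distance exactly r from the centre are Q, R, S — 3 points.

3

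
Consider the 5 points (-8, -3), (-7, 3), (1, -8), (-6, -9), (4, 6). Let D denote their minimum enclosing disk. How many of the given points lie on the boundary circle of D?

2

By Welzl's lemma the MEC is supported by two points (diametrically opposite) or three points (on a circumcircle).
The farthest pair is (-6, -9)–(4, 6) with squared distance 325. The circle on this segment as diameter has centre (-1, -1.5) and r² = 325/4 = 81.25.
Check (-8, -3): distance² to centre = 51.25 ≤ 81.25, so it lies inside.
All remaining points lie in this disk, and no smaller disk contains both endpoints, so this is the minimum enclosing circle.
The points at distance exactly r from the centre are (-6, -9), (4, 6) — 2 points.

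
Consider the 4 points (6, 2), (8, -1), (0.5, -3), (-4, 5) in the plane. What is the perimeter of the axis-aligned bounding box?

40

Width = max x − min x = 8 − (-4) = 12.
Height = max y − min y = 5 − (-3) = 8.
Perimeter = 2(12 + 8) = 40.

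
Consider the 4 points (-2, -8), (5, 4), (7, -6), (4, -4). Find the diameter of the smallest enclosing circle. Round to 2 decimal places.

13.89

The farthest pair is (-2, -8)–(5, 4) with squared distance 193. The circle on this segment as diameter has centre (1.5, -2) and r² = 193/4 = 48.25.
Check (7, -6): distance² to centre = 46.25 ≤ 48.25, so it lies inside.
All remaining points lie in this disk, and no smaller disk contains both endpoints, so this is the minimum enclosing circle.
Diameter = 2r = 2√(48.25) ≈ 13.89.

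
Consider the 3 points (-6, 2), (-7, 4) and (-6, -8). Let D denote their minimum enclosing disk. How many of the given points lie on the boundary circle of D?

2

Call the three points A, B, C in the order given.
Side lengths²: AB² = 5, AC² = 100, BC² = 145.
Since BC² = 145 ≥ 100 + 5 = 105, the angle opposite BC is not acute, so the smallest enclosing circle has BC as diameter.
Centre = midpoint of BC = (-6.5, -2), r² = 145/4 = 36.25.
The points at distance exactly r from the centre are (-7, 4), (-6, -8) — 2 points.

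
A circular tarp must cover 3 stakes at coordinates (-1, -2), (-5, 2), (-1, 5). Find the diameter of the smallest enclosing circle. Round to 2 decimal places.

7.07

Call the three points A, B, C in the order given.
Side lengths²: AB² = 32, AC² = 49, BC² = 25.
Since AC² = 49 < 32 + 25 = 57, the triangle is acute, so the smallest enclosing circle is the circumcircle.
Circumcentre = (-1.5, 1.5), r² = 12.5.
Diameter = 2r = 2√(12.5) ≈ 7.07.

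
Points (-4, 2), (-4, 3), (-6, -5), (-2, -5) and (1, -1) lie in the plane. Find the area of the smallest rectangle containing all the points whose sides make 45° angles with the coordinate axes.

55

In coordinates u = x + y, v = x − y the rectangle is axis-aligned; the map (x,y)→(u,v) scales areas by 2.
u-values: -2, -1, -11, -7, 0; range = 0 − (-11) = 11.
v-values: -6, -7, -1, 3, 2; range = 3 − (-7) = 10.
Area = (11 × 10) / 2 = 55.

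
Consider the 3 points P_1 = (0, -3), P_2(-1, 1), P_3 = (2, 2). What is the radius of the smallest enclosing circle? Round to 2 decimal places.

2.69

Side lengths²: P_1P_2² = 17, P_1P_3² = 29, P_2P_3² = 10.
Since P_1P_3² = 29 ≥ 17 + 10 = 27, the angle opposite P_1P_3 is not acute, so the smallest enclosing circle has P_1P_3 as diameter.
Centre = midpoint of P_1P_3 = (1, -0.5), r² = 29/4 = 7.25.
r = √(7.25) ≈ 2.69.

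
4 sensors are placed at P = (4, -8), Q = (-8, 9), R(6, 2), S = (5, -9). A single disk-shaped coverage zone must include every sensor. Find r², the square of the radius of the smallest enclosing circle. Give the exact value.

123.25

The farthest pair is Q–S with squared distance 493. The circle on this segment as diameter has centre (-1.5, 0) and r² = 493/4 = 123.25.
Check P: distance² to centre = 94.25 ≤ 123.25, so it lies inside.
All remaining points lie in this disk, and no smaller disk contains both endpoints, so this is the minimum enclosing circle.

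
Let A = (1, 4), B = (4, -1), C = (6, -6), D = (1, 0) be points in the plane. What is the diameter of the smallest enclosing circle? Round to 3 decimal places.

The farthest pair is A–C with squared distance 125. The circle on this segment as diameter has centre (3.5, -1) and r² = 125/4 = 31.25.
Check B: distance² to centre = 0.25 ≤ 31.25, so it lies inside.
All remaining points lie in this disk, and no smaller disk contains both endpoints, so this is the minimum enclosing circle.
Diameter = 2r = 2√(31.25) ≈ 11.180.

11.180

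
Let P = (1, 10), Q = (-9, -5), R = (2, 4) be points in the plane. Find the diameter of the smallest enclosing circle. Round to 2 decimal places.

Side lengths²: PQ² = 325, PR² = 37, QR² = 202.
Since PQ² = 325 ≥ 202 + 37 = 239, the angle opposite PQ is not acute, so the smallest enclosing circle has PQ as diameter.
Centre = midpoint of PQ = (-4, 2.5), r² = 325/4 = 81.25.
Diameter = 2r = 2√(81.25) ≈ 18.03.

18.03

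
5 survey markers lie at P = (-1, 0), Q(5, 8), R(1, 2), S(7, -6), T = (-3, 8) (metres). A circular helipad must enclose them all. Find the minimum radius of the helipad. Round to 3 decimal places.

8.602

The farthest pair is S–T with squared distance 296. The circle on this segment as diameter has centre (2, 1) and r² = 296/4 = 74.
Check P: distance² to centre = 10 ≤ 74, so it lies inside.
All remaining points lie in this disk, and no smaller disk contains both endpoints, so this is the minimum enclosing circle.
r = √74 ≈ 8.602.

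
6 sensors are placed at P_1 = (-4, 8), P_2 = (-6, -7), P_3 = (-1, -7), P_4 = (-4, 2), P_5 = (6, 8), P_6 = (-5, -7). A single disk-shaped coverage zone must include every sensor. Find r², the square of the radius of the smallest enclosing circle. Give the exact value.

The farthest pair is P_2–P_5 with squared distance 369. The circle on this segment as diameter has centre (0, 0.5) and r² = 369/4 = 92.25.
Check P_1: distance² to centre = 72.25 ≤ 92.25, so it lies inside.
All remaining points lie in this disk, and no smaller disk contains both endpoints, so this is the minimum enclosing circle.

92.25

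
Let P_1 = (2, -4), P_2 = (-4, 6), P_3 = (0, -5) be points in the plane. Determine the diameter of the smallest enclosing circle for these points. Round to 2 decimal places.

Side lengths²: P_1P_2² = 136, P_1P_3² = 5, P_2P_3² = 137.
Since P_2P_3² = 137 < 136 + 5 = 141, the triangle is acute, so the smallest enclosing circle is the circumcircle.
Circumcentre = (-41/26, 17/26), r² = 11645/338.
Diameter = 2r = 2√(11645/338) ≈ 11.74.

11.74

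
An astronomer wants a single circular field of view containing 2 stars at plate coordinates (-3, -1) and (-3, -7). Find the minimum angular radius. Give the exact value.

3

The smallest circle enclosing two points has them as diameter endpoints.
Centre = midpoint = (-3, -4); r² = |(-3, -1)−(-3, -7)|²/4 = 36/4 = 9.
r = √9 = 3.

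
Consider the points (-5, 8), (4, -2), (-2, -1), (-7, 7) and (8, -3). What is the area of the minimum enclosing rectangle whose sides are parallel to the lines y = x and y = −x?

100

In coordinates u = x + y, v = x − y the rectangle is axis-aligned; the map (x,y)→(u,v) scales areas by 2.
u-values: 3, 2, -3, 0, 5; range = 5 − (-3) = 8.
v-values: -13, 6, -1, -14, 11; range = 11 − (-14) = 25.
Area = (8 × 25) / 2 = 100.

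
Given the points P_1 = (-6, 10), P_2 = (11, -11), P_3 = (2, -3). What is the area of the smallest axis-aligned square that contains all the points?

441

The bounding box has width 17 and height 21.
An axis-aligned square enclosing the set must have side ≥ max(width, height).
So the minimum side is max(17, 21) = 21.
Area = 21² = 441.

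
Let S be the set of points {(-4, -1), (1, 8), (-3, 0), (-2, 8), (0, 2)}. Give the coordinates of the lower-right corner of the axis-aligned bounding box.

(1, -1)

x-range [-4, 1], y-range [-1, 8].
The lower-right corner is (1, -1).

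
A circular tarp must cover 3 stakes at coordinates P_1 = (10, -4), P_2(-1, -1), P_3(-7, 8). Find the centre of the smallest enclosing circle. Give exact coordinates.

Side lengths²: P_1P_2² = 130, P_1P_3² = 433, P_2P_3² = 117.
Since P_1P_3² = 433 ≥ 130 + 117 = 247, the angle opposite P_1P_3 is not acute, so the smallest enclosing circle has P_1P_3 as diameter.
Centre = midpoint of P_1P_3 = (1.5, 2), r² = 433/4 = 108.25.
Centre = (1.5, 2).

(1.5, 2)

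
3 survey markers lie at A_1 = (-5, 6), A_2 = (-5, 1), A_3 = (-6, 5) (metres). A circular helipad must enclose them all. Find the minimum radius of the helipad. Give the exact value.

Side lengths²: A_1A_2² = 25, A_1A_3² = 2, A_2A_3² = 17.
Since A_1A_2² = 25 ≥ 17 + 2 = 19, the angle opposite A_1A_2 is not acute, so the smallest enclosing circle has A_1A_2 as diameter.
Centre = midpoint of A_1A_2 = (-5, 3.5), r² = 25/4 = 6.25.
r = √(6.25) = 2.5.

2.5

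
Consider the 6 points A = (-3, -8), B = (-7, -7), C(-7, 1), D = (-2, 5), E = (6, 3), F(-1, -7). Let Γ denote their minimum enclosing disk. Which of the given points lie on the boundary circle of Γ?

A smallest enclosing disk is always determined by at most three of the input points on its boundary.
The farthest pair is B–E with squared distance 269. The circle on this segment as diameter has centre (-0.5, -2) and r² = 269/4 = 67.25.
Check A: distance² to centre = 42.25 ≤ 67.25, so it lies inside.
All remaining points lie in this disk, and no smaller disk contains both endpoints, so this is the minimum enclosing circle.
The points at distance exactly r from the centre are B, E — 2 points.

B, E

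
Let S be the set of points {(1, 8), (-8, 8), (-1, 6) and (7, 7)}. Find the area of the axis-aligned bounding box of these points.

x ranges over [-8, 7], width 15.
y ranges over [6, 8], height 2.
Area = 15 × 2 = 30.

30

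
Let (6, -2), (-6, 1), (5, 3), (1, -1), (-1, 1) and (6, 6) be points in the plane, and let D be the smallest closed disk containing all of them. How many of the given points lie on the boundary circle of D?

The minimum enclosing circle is determined by three boundary points: (6, -2), (-6, 1), (6, 6).
Their circumcentre is (0.625, 2) with r² = 44.890625.
The farthest remaining point (5, 3) is at distance² 20.140625 ≤ 44.890625.
The points at distance exactly r from the centre are (6, -2), (-6, 1), (6, 6) — 3 points.

3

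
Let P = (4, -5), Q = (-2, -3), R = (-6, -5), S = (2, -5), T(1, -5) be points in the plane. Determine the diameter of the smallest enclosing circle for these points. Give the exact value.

10

A smallest enclosing disk is always determined by at most three of the input points on its boundary.
The farthest pair is P–R with squared distance 100. The circle on this segment as diameter has centre (-1, -5) and r² = 100/4 = 25.
Check Q: distance² to centre = 5 ≤ 25, so it lies inside.
All remaining points lie in this disk, and no smaller disk contains both endpoints, so this is the minimum enclosing circle.
Diameter = 2r = 2√25 = 10.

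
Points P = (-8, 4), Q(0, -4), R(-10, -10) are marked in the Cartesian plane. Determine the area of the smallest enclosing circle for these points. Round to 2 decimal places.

Side lengths²: PQ² = 128, PR² = 200, QR² = 136.
Since PR² = 200 < 136 + 128 = 264, the triangle is acute, so the smallest enclosing circle is the circumcircle.
Circumcentre = (-7.25, -3.25), r² = 53.125.
Area = π·r² = π·53.125 ≈ 166.90.

166.90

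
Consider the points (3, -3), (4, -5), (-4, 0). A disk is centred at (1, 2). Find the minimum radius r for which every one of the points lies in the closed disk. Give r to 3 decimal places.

7.616

The required radius is the distance from (1, 2) to the farthest point.
Squared distances: 29, 58, 29.
Maximum is 58, attained at (4, -5).
r = √58 ≈ 7.616.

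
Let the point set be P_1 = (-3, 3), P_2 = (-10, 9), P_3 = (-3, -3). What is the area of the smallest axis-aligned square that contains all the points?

144

The bounding box has width 7 and height 12.
An axis-aligned square enclosing the set must have side ≥ max(width, height).
So the minimum side is max(7, 12) = 12.
Area = 12² = 144.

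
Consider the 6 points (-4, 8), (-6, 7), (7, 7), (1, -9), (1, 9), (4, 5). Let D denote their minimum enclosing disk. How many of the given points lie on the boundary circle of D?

3

By Welzl's lemma the MEC is supported by two points (diametrically opposite) or three points (on a circumcircle).
The minimum enclosing circle is determined by three boundary points: (-6, 7), (7, 7), (1, -9).
Their circumcentre is (0.5, 0.3125) with r² = 86.97265625.
The farthest remaining point (-4, 8) is at distance² 79.34765625 ≤ 86.97265625.
The points at distance exactly r from the centre are (-6, 7), (7, 7), (1, -9) — 3 points.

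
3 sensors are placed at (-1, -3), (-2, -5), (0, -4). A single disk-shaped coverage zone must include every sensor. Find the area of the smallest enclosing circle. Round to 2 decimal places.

4.36

Call the three points A, B, C in the order given.
Side lengths²: AB² = 5, AC² = 2, BC² = 5.
Since BC² = 5 < 5 + 2 = 7, the triangle is acute, so the smallest enclosing circle is the circumcircle.
Circumcentre = (-7/6, -25/6), r² = 25/18.
Area = π·r² = π·25/18 ≈ 4.36.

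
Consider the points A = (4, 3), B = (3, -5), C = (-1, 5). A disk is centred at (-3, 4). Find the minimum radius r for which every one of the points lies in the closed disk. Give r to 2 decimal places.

The required radius is the distance from (-3, 4) to the farthest point.
Squared distances: 50, 117, 5.
Maximum is 117, attained at B.
r = √117 ≈ 10.82.

10.82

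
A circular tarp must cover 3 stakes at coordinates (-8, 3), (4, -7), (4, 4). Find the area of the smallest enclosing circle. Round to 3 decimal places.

192.968

Call the three points A, B, C in the order given.
Side lengths²: AB² = 244, AC² = 145, BC² = 121.
Since AB² = 244 < 145 + 121 = 266, the triangle is acute, so the smallest enclosing circle is the circumcircle.
Circumcentre = (-19/12, -1.5), r² = 8845/144.
Area = π·r² = π·8845/144 ≈ 192.968.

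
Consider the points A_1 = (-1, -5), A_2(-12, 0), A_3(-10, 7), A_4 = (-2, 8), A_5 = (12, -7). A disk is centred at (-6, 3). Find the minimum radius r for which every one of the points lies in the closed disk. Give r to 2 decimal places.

The required radius is the distance from (-6, 3) to the farthest point.
Squared distances: 89, 45, 32, 41, 424.
Maximum is 424, attained at A_5.
r = √424 ≈ 20.59.

20.59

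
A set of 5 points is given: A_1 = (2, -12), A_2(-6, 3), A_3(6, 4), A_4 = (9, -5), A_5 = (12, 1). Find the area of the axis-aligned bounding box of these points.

x ranges over [-6, 12], width 18.
y ranges over [-12, 4], height 16.
Area = 18 × 16 = 288.

288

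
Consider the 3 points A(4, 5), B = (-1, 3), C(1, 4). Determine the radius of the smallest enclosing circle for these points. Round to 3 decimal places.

2.693

Side lengths²: AB² = 29, AC² = 10, BC² = 5.
Since AB² = 29 ≥ 10 + 5 = 15, the angle opposite AB is not acute, so the smallest enclosing circle has AB as diameter.
Centre = midpoint of AB = (1.5, 4), r² = 29/4 = 7.25.
r = √(7.25) ≈ 2.693.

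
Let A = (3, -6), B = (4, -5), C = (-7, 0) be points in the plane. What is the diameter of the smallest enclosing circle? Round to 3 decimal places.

Side lengths²: AB² = 2, AC² = 136, BC² = 146.
Since BC² = 146 ≥ 136 + 2 = 138, the angle opposite BC is not acute, so the smallest enclosing circle has BC as diameter.
Centre = midpoint of BC = (-1.5, -2.5), r² = 146/4 = 36.5.
Diameter = 2r = 2√(36.5) ≈ 12.083.

12.083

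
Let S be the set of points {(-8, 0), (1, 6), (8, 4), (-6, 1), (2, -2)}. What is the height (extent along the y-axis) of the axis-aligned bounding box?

max y = 6, min y = -2, so height = 8.

8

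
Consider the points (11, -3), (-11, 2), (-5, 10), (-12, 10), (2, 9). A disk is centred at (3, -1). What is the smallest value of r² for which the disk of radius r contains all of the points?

346

The required radius is the distance from (3, -1) to the farthest point.
Squared distances: 68, 205, 185, 346, 101.
Maximum is 346, attained at (-12, 10).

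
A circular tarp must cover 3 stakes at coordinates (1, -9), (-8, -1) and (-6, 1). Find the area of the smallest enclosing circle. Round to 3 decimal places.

Call the three points A, B, C in the order given.
Side lengths²: AB² = 145, AC² = 149, BC² = 8.
Since AC² = 149 < 145 + 8 = 153, the triangle is acute, so the smallest enclosing circle is the circumcircle.
Circumcentre = (-95/34, -143/34), r² = 21605/578.
Area = π·r² = π·21605/578 ≈ 117.429.

117.429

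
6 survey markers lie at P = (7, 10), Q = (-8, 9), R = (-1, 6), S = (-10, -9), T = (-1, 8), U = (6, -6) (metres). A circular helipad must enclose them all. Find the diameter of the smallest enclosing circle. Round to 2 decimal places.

The minimum enclosing circle of a finite set is fixed by two of the points (as a diameter) or three (as a circumcircle).
The farthest pair is P–S with squared distance 650. The circle on this segment as diameter has centre (-1.5, 0.5) and r² = 650/4 = 162.5.
Check Q: distance² to centre = 114.5 ≤ 162.5, so it lies inside.
All remaining points lie in this disk, and no smaller disk contains both endpoints, so this is the minimum enclosing circle.
Diameter = 2r = 2√(162.5) ≈ 25.50.

25.50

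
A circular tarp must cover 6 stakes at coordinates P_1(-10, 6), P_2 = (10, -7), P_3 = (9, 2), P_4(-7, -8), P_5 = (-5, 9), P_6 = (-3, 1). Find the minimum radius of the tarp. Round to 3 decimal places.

11.927

The minimum enclosing circle of a finite set is fixed by two of the points (as a diameter) or three (as a circumcircle).
The farthest pair is P_1–P_2 with squared distance 569. The circle on this segment as diameter has centre (0, -0.5) and r² = 569/4 = 142.25.
Check P_3: distance² to centre = 87.25 ≤ 142.25, so it lies inside.
All remaining points lie in this disk, and no smaller disk contains both endpoints, so this is the minimum enclosing circle.
r = √(142.25) ≈ 11.927.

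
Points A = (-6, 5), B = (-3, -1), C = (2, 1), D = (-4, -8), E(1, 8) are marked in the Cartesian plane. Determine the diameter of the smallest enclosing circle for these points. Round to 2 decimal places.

16.76

By Welzl's lemma the MEC is supported by two points (diametrically opposite) or three points (on a circumcircle).
The farthest pair is D–E with squared distance 281. The circle on this segment as diameter has centre (-1.5, 0) and r² = 281/4 = 70.25.
Check A: distance² to centre = 45.25 ≤ 70.25, so it lies inside.
All remaining points lie in this disk, and no smaller disk contains both endpoints, so this is the minimum enclosing circle.
Diameter = 2r = 2√(70.25) ≈ 16.76.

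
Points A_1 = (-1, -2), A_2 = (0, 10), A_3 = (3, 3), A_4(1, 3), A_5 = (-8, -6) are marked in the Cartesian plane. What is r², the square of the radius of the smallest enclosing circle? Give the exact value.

80

The minimum enclosing circle of a finite set is fixed by two of the points (as a diameter) or three (as a circumcircle).
The farthest pair is A_2–A_5 with squared distance 320. The circle on this segment as diameter has centre (-4, 2) and r² = 320/4 = 80.
Check A_1: distance² to centre = 25 ≤ 80, so it lies inside.
All remaining points lie in this disk, and no smaller disk contains both endpoints, so this is the minimum enclosing circle.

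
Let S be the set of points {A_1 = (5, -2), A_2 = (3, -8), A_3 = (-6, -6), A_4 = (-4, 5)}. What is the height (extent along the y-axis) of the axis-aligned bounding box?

13

max y = 5, min y = -8, so height = 13.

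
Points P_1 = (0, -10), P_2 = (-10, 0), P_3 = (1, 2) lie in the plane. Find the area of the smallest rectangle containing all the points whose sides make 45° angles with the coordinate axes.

In coordinates u = x + y, v = x − y the rectangle is axis-aligned; the map (x,y)→(u,v) scales areas by 2.
u-values: -10, -10, 3; range = 3 − (-10) = 13.
v-values: 10, -10, -1; range = 10 − (-10) = 20.
Area = (13 × 20) / 2 = 130.

130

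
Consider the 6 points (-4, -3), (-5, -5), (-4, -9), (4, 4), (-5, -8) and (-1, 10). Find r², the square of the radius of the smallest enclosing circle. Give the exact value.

A smallest enclosing disk is always determined by at most three of the input points on its boundary.
The farthest pair is (-4, -9)–(-1, 10) with squared distance 370. The circle on this segment as diameter has centre (-2.5, 0.5) and r² = 370/4 = 92.5.
Check (-4, -3): distance² to centre = 14.5 ≤ 92.5, so it lies inside.
All remaining points lie in this disk, and no smaller disk contains both endpoints, so this is the minimum enclosing circle.

92.5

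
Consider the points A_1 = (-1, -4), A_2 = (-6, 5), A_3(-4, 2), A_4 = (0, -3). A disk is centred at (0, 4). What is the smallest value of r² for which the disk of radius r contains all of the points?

65

The required radius is the distance from (0, 4) to the farthest point.
Squared distances: 65, 37, 20, 49.
Maximum is 65, attained at A_1.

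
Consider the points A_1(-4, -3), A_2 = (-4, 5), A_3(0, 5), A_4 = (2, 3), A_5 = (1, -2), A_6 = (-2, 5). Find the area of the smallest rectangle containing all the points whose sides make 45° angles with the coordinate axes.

In coordinates u = x + y, v = x − y the rectangle is axis-aligned; the map (x,y)→(u,v) scales areas by 2.
u-values: -7, 1, 5, 5, -1, 3; range = 5 − (-7) = 12.
v-values: -1, -9, -5, -1, 3, -7; range = 3 − (-9) = 12.
Area = (12 × 12) / 2 = 72.

72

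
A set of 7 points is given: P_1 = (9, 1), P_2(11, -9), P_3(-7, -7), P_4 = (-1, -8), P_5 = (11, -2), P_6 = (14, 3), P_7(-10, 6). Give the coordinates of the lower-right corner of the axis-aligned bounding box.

x-range [-10, 14], y-range [-9, 6].
The lower-right corner is (14, -9).

(14, -9)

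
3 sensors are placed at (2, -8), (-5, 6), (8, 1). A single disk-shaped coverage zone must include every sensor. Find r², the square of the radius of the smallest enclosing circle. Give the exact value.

Call the three points A, B, C in the order given.
Side lengths²: AB² = 245, AC² = 117, BC² = 194.
Since AB² = 245 < 194 + 117 = 311, the triangle is acute, so the smallest enclosing circle is the circumcircle.
Circumcentre = (1/14, -3/14), r² = 6305/98.

6305/98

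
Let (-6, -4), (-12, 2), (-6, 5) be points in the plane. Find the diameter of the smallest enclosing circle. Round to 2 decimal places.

9.49

Call the three points A, B, C in the order given.
Side lengths²: AB² = 72, AC² = 81, BC² = 45.
Since AC² = 81 < 72 + 45 = 117, the triangle is acute, so the smallest enclosing circle is the circumcircle.
Circumcentre = (-7.5, 0.5), r² = 22.5.
Diameter = 2r = 2√(22.5) ≈ 9.49.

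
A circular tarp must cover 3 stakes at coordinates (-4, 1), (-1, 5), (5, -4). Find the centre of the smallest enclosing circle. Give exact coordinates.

Call the three points A, B, C in the order given.
Side lengths²: AB² = 25, AC² = 106, BC² = 117.
Since BC² = 117 < 106 + 25 = 131, the triangle is acute, so the smallest enclosing circle is the circumcircle.
Circumcentre = (47/34, 3/34), r² = 17225/578.
Centre = (47/34, 3/34).

(47/34, 3/34)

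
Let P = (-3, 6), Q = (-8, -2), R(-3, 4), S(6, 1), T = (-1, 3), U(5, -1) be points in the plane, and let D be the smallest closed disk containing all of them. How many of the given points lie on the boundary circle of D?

2

The farthest pair is Q–S with squared distance 205. The circle on this segment as diameter has centre (-1, -0.5) and r² = 205/4 = 51.25.
Check P: distance² to centre = 46.25 ≤ 51.25, so it lies inside.
All remaining points lie in this disk, and no smaller disk contains both endpoints, so this is the minimum enclosing circle.
The points at distance exactly r from the centre are Q, S — 2 points.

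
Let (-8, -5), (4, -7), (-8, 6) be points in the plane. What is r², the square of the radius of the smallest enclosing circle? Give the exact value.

78.25

Call the three points A, B, C in the order given.
Side lengths²: AB² = 148, AC² = 121, BC² = 313.
Since BC² = 313 ≥ 148 + 121 = 269, the angle opposite BC is not acute, so the smallest enclosing circle has BC as diameter.
Centre = midpoint of BC = (-2, -0.5), r² = 313/4 = 78.25.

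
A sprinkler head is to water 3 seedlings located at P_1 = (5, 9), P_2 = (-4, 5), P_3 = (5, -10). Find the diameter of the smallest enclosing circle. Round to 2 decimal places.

Side lengths²: P_1P_2² = 97, P_1P_3² = 361, P_2P_3² = 306.
Since P_1P_3² = 361 < 306 + 97 = 403, the triangle is acute, so the smallest enclosing circle is the circumcircle.
Circumcentre = (23/6, -0.5), r² = 1649/18.
Diameter = 2r = 2√(1649/18) ≈ 19.14.

19.14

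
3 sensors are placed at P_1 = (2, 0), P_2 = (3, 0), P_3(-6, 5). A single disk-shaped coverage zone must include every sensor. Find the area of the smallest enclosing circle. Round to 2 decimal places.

Side lengths²: P_1P_2² = 1, P_1P_3² = 89, P_2P_3² = 106.
Since P_2P_3² = 106 ≥ 89 + 1 = 90, the angle opposite P_2P_3 is not acute, so the smallest enclosing circle has P_2P_3 as diameter.
Centre = midpoint of P_2P_3 = (-1.5, 2.5), r² = 106/4 = 26.5.
Area = π·r² = π·26.5 ≈ 83.25.

83.25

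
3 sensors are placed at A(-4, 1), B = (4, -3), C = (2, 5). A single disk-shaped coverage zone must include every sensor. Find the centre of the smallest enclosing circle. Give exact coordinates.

(5/7, 3/7)

Side lengths²: AB² = 80, AC² = 52, BC² = 68.
Since AB² = 80 < 68 + 52 = 120, the triangle is acute, so the smallest enclosing circle is the circumcircle.
Circumcentre = (5/7, 3/7), r² = 1105/49.
Centre = (5/7, 3/7).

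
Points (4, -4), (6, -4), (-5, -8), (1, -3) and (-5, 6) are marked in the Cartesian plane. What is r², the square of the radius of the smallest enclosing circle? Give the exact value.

The minimum enclosing circle is determined by three boundary points: (6, -4), (-5, -8), (-5, 6).
Their circumcentre is (-29/22, -1) with r² = 30277/484.
The farthest remaining point (4, -4) is at distance² 18045/484 ≤ 30277/484.

30277/484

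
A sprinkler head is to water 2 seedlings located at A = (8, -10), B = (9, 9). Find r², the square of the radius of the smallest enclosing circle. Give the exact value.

90.5

The smallest circle enclosing two points has them as diameter endpoints.
Centre = midpoint = (8.5, -0.5); r² = |AB|²/4 = 362/4 = 90.5.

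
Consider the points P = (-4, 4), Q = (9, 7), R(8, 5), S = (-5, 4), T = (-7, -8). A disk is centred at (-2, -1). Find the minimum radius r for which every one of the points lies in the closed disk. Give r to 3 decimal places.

13.601

The required radius is the distance from (-2, -1) to the farthest point.
Squared distances: 29, 185, 136, 34, 74.
Maximum is 185, attained at Q.
r = √185 ≈ 13.601.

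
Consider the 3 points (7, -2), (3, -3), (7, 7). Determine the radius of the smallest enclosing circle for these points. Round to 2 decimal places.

Call the three points A, B, C in the order given.
Side lengths²: AB² = 17, AC² = 81, BC² = 116.
Since BC² = 116 ≥ 81 + 17 = 98, the angle opposite BC is not acute, so the smallest enclosing circle has BC as diameter.
Centre = midpoint of BC = (5, 2), r² = 116/4 = 29.
r = √29 ≈ 5.39.

5.39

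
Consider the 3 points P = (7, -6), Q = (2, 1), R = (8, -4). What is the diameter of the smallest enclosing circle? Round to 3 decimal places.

8.602

Side lengths²: PQ² = 74, PR² = 5, QR² = 61.
Since PQ² = 74 ≥ 61 + 5 = 66, the angle opposite PQ is not acute, so the smallest enclosing circle has PQ as diameter.
Centre = midpoint of PQ = (4.5, -2.5), r² = 74/4 = 18.5.
Diameter = 2r = 2√(18.5) ≈ 8.602.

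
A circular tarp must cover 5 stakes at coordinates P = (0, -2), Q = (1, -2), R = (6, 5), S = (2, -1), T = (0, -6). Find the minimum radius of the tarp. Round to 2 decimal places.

6.26

By Welzl's lemma the MEC is supported by two points (diametrically opposite) or three points (on a circumcircle).
The farthest pair is R–T with squared distance 157. The circle on this segment as diameter has centre (3, -0.5) and r² = 157/4 = 39.25.
Check P: distance² to centre = 11.25 ≤ 39.25, so it lies inside.
All remaining points lie in this disk, and no smaller disk contains both endpoints, so this is the minimum enclosing circle.
r = √(39.25) ≈ 6.26.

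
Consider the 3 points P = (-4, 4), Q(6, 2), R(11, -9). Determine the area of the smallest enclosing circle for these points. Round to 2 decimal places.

Side lengths²: PQ² = 104, PR² = 394, QR² = 146.
Since PR² = 394 ≥ 146 + 104 = 250, the angle opposite PR is not acute, so the smallest enclosing circle has PR as diameter.
Centre = midpoint of PR = (3.5, -2.5), r² = 394/4 = 98.5.
Area = π·r² = π·98.5 ≈ 309.45.

309.45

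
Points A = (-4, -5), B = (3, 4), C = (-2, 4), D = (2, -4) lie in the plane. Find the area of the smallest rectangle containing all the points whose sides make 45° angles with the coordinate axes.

In coordinates u = x + y, v = x − y the rectangle is axis-aligned; the map (x,y)→(u,v) scales areas by 2.
u-values: -9, 7, 2, -2; range = 7 − (-9) = 16.
v-values: 1, -1, -6, 6; range = 6 − (-6) = 12.
Area = (16 × 12) / 2 = 96.

96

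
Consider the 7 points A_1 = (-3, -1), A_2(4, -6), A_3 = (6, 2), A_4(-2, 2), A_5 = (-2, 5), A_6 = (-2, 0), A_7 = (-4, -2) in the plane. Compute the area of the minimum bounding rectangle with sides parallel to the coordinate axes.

110

x ranges over [-4, 6], width 10.
y ranges over [-6, 5], height 11.
Area = 10 × 11 = 110.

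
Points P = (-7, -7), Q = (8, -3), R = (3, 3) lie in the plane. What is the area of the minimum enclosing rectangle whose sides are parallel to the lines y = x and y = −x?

In coordinates u = x + y, v = x − y the rectangle is axis-aligned; the map (x,y)→(u,v) scales areas by 2.
u-values: -14, 5, 6; range = 6 − (-14) = 20.
v-values: 0, 11, 0; range = 11 − 0 = 11.
Area = (20 × 11) / 2 = 110.

110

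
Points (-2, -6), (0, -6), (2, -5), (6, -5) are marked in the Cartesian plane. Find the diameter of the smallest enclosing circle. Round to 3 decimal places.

By Welzl's lemma the MEC is supported by two points (diametrically opposite) or three points (on a circumcircle).
The farthest pair is (-2, -6)–(6, -5) with squared distance 65. The circle on this segment as diameter has centre (2, -5.5) and r² = 65/4 = 16.25.
Check (0, -6): distance² to centre = 4.25 ≤ 16.25, so it lies inside.
All remaining points lie in this disk, and no smaller disk contains both endpoints, so this is the minimum enclosing circle.
Diameter = 2r = 2√(16.25) ≈ 8.062.

8.062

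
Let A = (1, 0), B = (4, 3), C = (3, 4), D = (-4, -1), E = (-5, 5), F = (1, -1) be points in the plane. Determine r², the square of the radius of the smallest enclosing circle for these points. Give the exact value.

By Welzl's lemma the MEC is supported by two points (diametrically opposite) or three points (on a circumcircle).
The minimum enclosing circle is determined by three boundary points: B, D, E.
Their circumcentre is (-21/26, 34/13) with r² = 15725/676.
The farthest remaining point C is at distance² 11097/676 ≤ 15725/676.

15725/676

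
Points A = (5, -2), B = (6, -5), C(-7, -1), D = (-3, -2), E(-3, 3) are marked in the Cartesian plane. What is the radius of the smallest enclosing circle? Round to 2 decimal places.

6.80

By Welzl's lemma the MEC is supported by two points (diametrically opposite) or three points (on a circumcircle).
The farthest pair is B–C with squared distance 185. The circle on this segment as diameter has centre (-0.5, -3) and r² = 185/4 = 46.25.
Check A: distance² to centre = 31.25 ≤ 46.25, so it lies inside.
All remaining points lie in this disk, and no smaller disk contains both endpoints, so this is the minimum enclosing circle.
r = √(46.25) ≈ 6.80.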